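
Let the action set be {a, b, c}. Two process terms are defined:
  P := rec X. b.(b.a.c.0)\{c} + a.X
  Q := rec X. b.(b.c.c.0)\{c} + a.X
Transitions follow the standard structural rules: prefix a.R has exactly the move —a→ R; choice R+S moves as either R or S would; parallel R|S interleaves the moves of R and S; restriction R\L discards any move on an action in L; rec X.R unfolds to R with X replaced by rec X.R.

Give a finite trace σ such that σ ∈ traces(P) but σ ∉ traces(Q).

P's transition system — 4 states:
  u0 = rec X. b.(b.a.c.0)\{c} + a.X → ··a··> u0, ··b··> u1
  u1 = (b.a.c.0)\{c} → ··b··> u2
  u2 = (a.c.0)\{c} → ··a··> u3
  u3 = (c.0)\{c} → deadlocked
Q's transition system — 3 states:
  v0 = rec X. b.(b.c.c.0)\{c} + a.X → ··a··> v0, ··b··> v1
  v1 = (b.c.c.0)\{c} → ··b··> v2
  v2 = (c.c.0)\{c} → deadlocked
Executing bba from P (initial set {u0}):
  [1] b ⇒ {u1}
  [2] b ⇒ {u2}
  [3] a ⇒ {u3}
  P completes σ.
Executing bba from Q (initial set {v0}):
  [1] b ⇒ {v1}
  [2] b ⇒ {v2}
  [3] a ⇒ no successor for Q

bba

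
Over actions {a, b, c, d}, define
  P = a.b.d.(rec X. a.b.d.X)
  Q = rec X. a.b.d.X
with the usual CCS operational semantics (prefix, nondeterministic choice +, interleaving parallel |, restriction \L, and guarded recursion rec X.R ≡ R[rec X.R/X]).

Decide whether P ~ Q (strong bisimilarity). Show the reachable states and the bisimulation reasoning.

Reachable graph of P (4 states):
  s0 = a.b.d.(rec X. a.b.d.X) has moves -a-> s1
  s1 = b.d.(rec X. a.b.d.X) has moves -b-> s2
  s2 = d.(rec X. a.b.d.X) has moves -d-> s3
  s3 = rec X. a.b.d.X has moves -a-> s1
Reachable graph of Q (3 states):
  t0 = rec X. a.b.d.X has moves -a-> t1
  t1 = b.d.(rec X. a.b.d.X) has moves -b-> t2
  t2 = d.(rec X. a.b.d.X) has moves -d-> t0
Coarsest stable partition (strong bisimilarity classes):
  B0 = {s0, s3, t0}
  B1 = {s1, t1}
  B2 = {s2, t2}
s0 ∈ B0, t0 ∈ B0 → same block

YES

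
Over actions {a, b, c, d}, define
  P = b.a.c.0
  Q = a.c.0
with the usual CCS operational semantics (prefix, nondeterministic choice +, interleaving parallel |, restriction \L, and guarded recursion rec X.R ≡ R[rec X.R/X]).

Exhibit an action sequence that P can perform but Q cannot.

Reachable graph of P (4 states):
  u0 = b.a.c.0 → -b-> u1
  u1 = a.c.0 → -a-> u2
  u2 = c.0 → -c-> u3
  u3 = 0 → ∅
Reachable graph of Q (3 states):
  v0 = a.c.0 → -a-> v1
  v1 = c.0 → -c-> v2
  v2 = 0 → ∅
Run σ = ⟨b⟩ on P: start {u0}
  after b @ step 1: {u1}
  P completes σ.
Run σ = ⟨b⟩ on Q: start {v0}
  after b @ step 1: ∅ (Q stuck)

b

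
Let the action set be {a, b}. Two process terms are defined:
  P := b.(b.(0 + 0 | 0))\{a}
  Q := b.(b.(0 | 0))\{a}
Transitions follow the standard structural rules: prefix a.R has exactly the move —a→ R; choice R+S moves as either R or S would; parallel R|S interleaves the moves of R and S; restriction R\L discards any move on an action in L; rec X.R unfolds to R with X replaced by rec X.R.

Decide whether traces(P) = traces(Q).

YES

P's transition system — 3 states:
  m0 = b.(b.(0 + 0 | 0))\{a} :: —b→ m1
  m1 = (b.(0 + 0 | 0))\{a} :: —b→ m2
  m2 = (0 + 0 | 0)\{a} :: deadlocked
Q's transition system — 3 states:
  n0 = b.(b.(0 | 0))\{a} :: —b→ n1
  n1 = (b.(0 | 0))\{a} :: —b→ n2
  n2 = (0 | 0)\{a} :: deadlocked
Bisimilarity quotient blocks:
  B0 = {m0, n0}
  B1 = {m1, n1}
  B2 = {m2, n2}
m0 ∈ B0, n0 ∈ B0 → same block
Bisimilar ⇒ trace-equivalent.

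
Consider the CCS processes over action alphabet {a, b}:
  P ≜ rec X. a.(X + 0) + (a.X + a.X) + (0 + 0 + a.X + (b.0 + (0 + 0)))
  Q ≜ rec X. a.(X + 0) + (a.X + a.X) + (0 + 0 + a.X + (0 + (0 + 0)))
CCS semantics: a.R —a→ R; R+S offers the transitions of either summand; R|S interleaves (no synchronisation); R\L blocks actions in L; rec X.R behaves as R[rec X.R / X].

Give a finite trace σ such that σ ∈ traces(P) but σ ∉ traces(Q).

Reachable graph of P (3 states):
  m0 = rec X. a.(X + 0) + (a.X + a.X) + (0 + 0 + a.X + (b.0 + (0 + 0))) :: -a-> m0, -a-> m1, -b-> m2
  m1 = (rec X. a.(X + 0) + (a.X + a.X) + (0 + 0 + a.X + (b.0 + (0 + 0)))) + 0 :: -a-> m0, -a-> m1, -b-> m2
  m2 = 0 :: stopped
Reachable graph of Q (2 states):
  n0 = rec X. a.(X + 0) + (a.X + a.X) + (0 + 0 + a.X + (0 + (0 + 0))) :: -a-> n0, -a-> n1
  n1 = (rec X. a.(X + 0) + (a.X + a.X) + (0 + 0 + a.X + (0 + (0 + 0)))) + 0 :: -a-> n0, -a-> n1
Trace ⟨b⟩ through P, begin at {m0}:
  after b @ step 1: {m2}
  P completes σ.
Trace ⟨b⟩ through Q, begin at {n0}:
  after b @ step 1: no successor for Q

b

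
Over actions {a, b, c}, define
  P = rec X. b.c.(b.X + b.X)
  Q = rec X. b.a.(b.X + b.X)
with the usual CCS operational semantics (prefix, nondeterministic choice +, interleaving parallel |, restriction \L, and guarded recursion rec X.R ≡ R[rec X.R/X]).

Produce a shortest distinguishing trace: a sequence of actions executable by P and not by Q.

LTS(P): 3 reachable states
  p0 = rec X. b.c.(b.X + b.X) ⊢ --b--▸ p1
  p1 = c.(b.(rec X. b.c.(b.X + b.X)) + b.(rec X. b.c.(b.X + b.X))) ⊢ --c--▸ p2
  p2 = b.(rec X. b.c.(b.X + b.X)) + b.(rec X. b.c.(b.X + b.X)) ⊢ --b--▸ p0
LTS(Q): 3 reachable states
  q0 = rec X. b.a.(b.X + b.X) ⊢ --b--▸ q1
  q1 = a.(b.(rec X. b.a.(b.X + b.X)) + b.(rec X. b.a.(b.X + b.X))) ⊢ --a--▸ q2
  q2 = b.(rec X. b.a.(b.X + b.X)) + b.(rec X. b.a.(b.X + b.X)) ⊢ --b--▸ q0
Executing bc from P (initial set {p0}):
  [1] b ⇒ {p1}
  [2] c ⇒ {p2}
  — P admits the full trace.
Executing bc from Q (initial set {q0}):
  [1] b ⇒ {q1}
  [2] c ⇒ ∅ (Q stuck)

bc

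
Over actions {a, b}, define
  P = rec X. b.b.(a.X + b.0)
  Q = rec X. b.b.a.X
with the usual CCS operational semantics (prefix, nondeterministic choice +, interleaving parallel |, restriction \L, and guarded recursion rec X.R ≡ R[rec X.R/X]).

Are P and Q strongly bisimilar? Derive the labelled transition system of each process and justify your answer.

NO

LTS(P): 4 reachable states
  p0 = rec X. b.b.(a.X + b.0) | -b-> p1
  p1 = b.(a.(rec X. b.b.(a.X + b.0)) + b.0) | -b-> p2
  p2 = a.(rec X. b.b.(a.X + b.0)) + b.0 | -a-> p0, -b-> p3
  p3 = 0 | deadlocked
LTS(Q): 3 reachable states
  q0 = rec X. b.b.a.X | -b-> q1
  q1 = b.a.(rec X. b.b.a.X) | -b-> q2
  q2 = a.(rec X. b.b.a.X) | -a-> q0
Partition-refinement fixed point:
  B0 = {p0}
  B1 = {p1}
  B2 = {p2}
  B3 = {p3}
  B4 = {q0}
  B5 = {q1}
  B6 = {q2}
p0 ∈ B0, q0 ∈ B4 → different blocks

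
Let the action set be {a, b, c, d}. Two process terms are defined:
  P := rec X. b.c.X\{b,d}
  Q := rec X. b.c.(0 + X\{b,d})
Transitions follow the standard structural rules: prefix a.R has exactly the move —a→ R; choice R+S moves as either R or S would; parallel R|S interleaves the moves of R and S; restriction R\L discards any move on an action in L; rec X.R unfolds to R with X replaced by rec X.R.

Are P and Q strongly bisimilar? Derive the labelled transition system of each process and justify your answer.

P ~ Q

Reachable graph of P (3 states):
  p0 = rec X. b.c.X\{b,d} ⊢ =b=> p1
  p1 = c.(rec X. b.c.X\{b,d})\{b,d} ⊢ =c=> p2
  p2 = (rec X. b.c.X\{b,d})\{b,d} ⊢ ·
Reachable graph of Q (3 states):
  q0 = rec X. b.c.(0 + X\{b,d}) ⊢ =b=> q1
  q1 = c.(0 + (rec X. b.c.(0 + X\{b,d}))\{b,d}) ⊢ =c=> q2
  q2 = 0 + (rec X. b.c.(0 + X\{b,d}))\{b,d} ⊢ ·
Partition-refinement fixed point:
  B0 = {p0, q0}
  B1 = {p1, q1}
  B2 = {p2, q2}
p0 ∈ B0, q0 ∈ B0 → same block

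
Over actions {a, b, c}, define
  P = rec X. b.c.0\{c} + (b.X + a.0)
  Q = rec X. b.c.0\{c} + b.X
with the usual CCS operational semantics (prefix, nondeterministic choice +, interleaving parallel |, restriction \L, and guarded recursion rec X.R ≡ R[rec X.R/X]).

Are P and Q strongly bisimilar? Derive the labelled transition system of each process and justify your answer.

Reachable graph of P (4 states):
  m0 = rec X. b.c.0\{c} + (b.X + a.0) | —a→ m1, —b→ m0, —b→ m2
  m1 = 0 | ∅
  m2 = c.0\{c} | —c→ m3
  m3 = 0\{c} | ∅
Reachable graph of Q (3 states):
  n0 = rec X. b.c.0\{c} + b.X | —b→ n0, —b→ n1
  n1 = c.0\{c} | —c→ n2
  n2 = 0\{c} | ∅
Partition-refinement fixed point:
  B0 = {m0}
  B1 = {m2, n1}
  B2 = {m1, m3, n2}
  B3 = {n0}
m0 ∈ B0, n0 ∈ B3 → different blocks

NO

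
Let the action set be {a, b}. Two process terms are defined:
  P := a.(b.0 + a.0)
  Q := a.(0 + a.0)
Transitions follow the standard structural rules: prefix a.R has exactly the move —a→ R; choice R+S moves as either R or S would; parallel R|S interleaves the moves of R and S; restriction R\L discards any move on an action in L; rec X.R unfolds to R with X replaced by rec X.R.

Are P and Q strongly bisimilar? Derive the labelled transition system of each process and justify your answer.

not bisimilar

LTS(P): 3 reachable states
  u0 = a.(b.0 + a.0) has moves -a-> u1
  u1 = b.0 + a.0 has moves -a-> u2, -b-> u2
  u2 = 0 has moves deadlocked
LTS(Q): 3 reachable states
  v0 = a.(0 + a.0) has moves -a-> v1
  v1 = 0 + a.0 has moves -a-> v2
  v2 = 0 has moves deadlocked
Partition-refinement fixed point:
  B0 = {u0}
  B1 = {u1}
  B2 = {u2, v2}
  B3 = {v0}
  B4 = {v1}
u0 ∈ B0, v0 ∈ B3 → different blocks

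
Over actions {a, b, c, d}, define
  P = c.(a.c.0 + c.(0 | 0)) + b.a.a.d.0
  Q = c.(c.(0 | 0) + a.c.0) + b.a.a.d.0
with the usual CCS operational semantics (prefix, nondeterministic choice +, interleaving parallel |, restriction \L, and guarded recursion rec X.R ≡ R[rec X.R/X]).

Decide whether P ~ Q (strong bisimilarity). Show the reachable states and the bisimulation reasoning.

YES

Reachable graph of P (8 states):
  p0 = c.(a.c.0 + c.(0 | 0)) + b.a.a.d.0 → —b→ p1, —c→ p2
  p1 = a.a.d.0 → —a→ p3
  p2 = a.c.0 + c.(0 | 0) → —a→ p4, —c→ p5
  p3 = a.d.0 → —a→ p6
  p4 = c.0 → —c→ p7
  p5 = 0 | 0 → ∅
  p6 = d.0 → —d→ p7
  p7 = 0 → ∅
Reachable graph of Q (8 states):
  q0 = c.(c.(0 | 0) + a.c.0) + b.a.a.d.0 → —b→ q1, —c→ q2
  q1 = a.a.d.0 → —a→ q3
  q2 = c.(0 | 0) + a.c.0 → —a→ q4, —c→ q5
  q3 = a.d.0 → —a→ q6
  q4 = c.0 → —c→ q7
  q5 = 0 | 0 → ∅
  q6 = d.0 → —d→ q7
  q7 = 0 → ∅
Partition-refinement fixed point:
  B0 = {p0, q0}
  B1 = {p1, q1}
  B2 = {p3, q3}
  B3 = {p6, q6}
  B4 = {p5, p7, q5, q7}
  B5 = {p2, q2}
  B6 = {p4, q4}
p0 ∈ B0, q0 ∈ B0 → same block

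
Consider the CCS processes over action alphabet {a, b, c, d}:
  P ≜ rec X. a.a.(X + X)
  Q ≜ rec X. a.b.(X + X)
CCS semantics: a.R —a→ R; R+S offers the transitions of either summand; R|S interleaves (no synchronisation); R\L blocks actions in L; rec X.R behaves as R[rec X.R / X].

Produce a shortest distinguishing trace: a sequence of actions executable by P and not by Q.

aa

Reachable graph of P (3 states):
  u0 = rec X. a.a.(X + X) | ··a··> u1
  u1 = a.((rec X. a.a.(X + X)) + (rec X. a.a.(X + X))) | ··a··> u2
  u2 = (rec X. a.a.(X + X)) + (rec X. a.a.(X + X)) | ··a··> u1
Reachable graph of Q (3 states):
  v0 = rec X. a.b.(X + X) | ··a··> v1
  v1 = b.((rec X. a.b.(X + X)) + (rec X. a.b.(X + X))) | ··b··> v2
  v2 = (rec X. a.b.(X + X)) + (rec X. a.b.(X + X)) | ··a··> v1
Trace ⟨aa⟩ through P, begin at {u0}:
  step 1 (a): {u1}
  step 2 (a): {u2}
  P completes σ.
Trace ⟨aa⟩ through Q, begin at {v0}:
  step 1 (a): {v1}
  step 2 (a): ∅ (Q stuck)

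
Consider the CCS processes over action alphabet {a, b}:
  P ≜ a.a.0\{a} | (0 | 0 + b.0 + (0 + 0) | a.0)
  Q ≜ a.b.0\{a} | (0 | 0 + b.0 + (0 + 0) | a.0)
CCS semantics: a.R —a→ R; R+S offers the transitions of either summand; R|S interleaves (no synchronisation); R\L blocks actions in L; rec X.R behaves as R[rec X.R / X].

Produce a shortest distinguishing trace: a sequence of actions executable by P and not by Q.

P's transition system — 9 states:
  u0 = a.a.0\{a} | (0 | 0 + b.0 + (0 + 0) | a.0) :: --a--▸ u1, --a--▸ u2, --b--▸ u3
  u1 = a.0\{a} | (0 | 0 + b.0 + (0 + 0) | a.0) :: --a--▸ u4, --a--▸ u5, --b--▸ u6
  u2 = a.a.0\{a} | ((0 + 0) | 0) :: --a--▸ u5
  u3 = a.a.0\{a} | 0 :: --a--▸ u6
  u4 = 0\{a} | (0 | 0 + b.0 + (0 + 0) | a.0) :: --a--▸ u7, --b--▸ u8
  u5 = a.0\{a} | ((0 + 0) | 0) :: --a--▸ u7
  u6 = a.0\{a} | 0 :: --a--▸ u8
  u7 = 0\{a} | ((0 + 0) | 0) :: (no moves)
  u8 = 0\{a} | 0 :: (no moves)
Q's transition system — 9 states:
  v0 = a.b.0\{a} | (0 | 0 + b.0 + (0 + 0) | a.0) :: --a--▸ v1, --a--▸ v2, --b--▸ v3
  v1 = a.b.0\{a} | ((0 + 0) | 0) :: --a--▸ v4
  v2 = b.0\{a} | (0 | 0 + b.0 + (0 + 0) | a.0) :: --a--▸ v4, --b--▸ v5, --b--▸ v6
  v3 = a.b.0\{a} | 0 :: --a--▸ v6
  v4 = b.0\{a} | ((0 + 0) | 0) :: --b--▸ v7
  v5 = 0\{a} | (0 | 0 + b.0 + (0 + 0) | a.0) :: --a--▸ v7, --b--▸ v8
  v6 = b.0\{a} | 0 :: --b--▸ v8
  v7 = 0\{a} | ((0 + 0) | 0) :: (no moves)
  v8 = 0\{a} | 0 :: (no moves)
Trace ⟨aaa⟩ through P, begin at {u0}:
  [1] a ⇒ {u1, u2}
  [2] a ⇒ {u4, u5}
  [3] a ⇒ {u7}
  — P admits the full trace.
Trace ⟨aaa⟩ through Q, begin at {v0}:
  [1] a ⇒ {v1, v2}
  [2] a ⇒ {v4}
  [3] a ⇒ ∅ (Q stuck)

aaa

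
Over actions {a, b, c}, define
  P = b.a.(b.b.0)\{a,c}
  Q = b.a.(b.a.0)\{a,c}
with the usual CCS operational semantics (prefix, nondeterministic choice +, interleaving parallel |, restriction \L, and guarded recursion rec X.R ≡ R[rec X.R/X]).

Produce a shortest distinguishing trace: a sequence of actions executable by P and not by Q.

babb

P's transition system — 5 states:
  m0 = b.a.(b.b.0)\{a,c} | --b--▸ m1
  m1 = a.(b.b.0)\{a,c} | --a--▸ m2
  m2 = (b.b.0)\{a,c} | --b--▸ m3
  m3 = (b.0)\{a,c} | --b--▸ m4
  m4 = 0\{a,c} | deadlocked
Q's transition system — 4 states:
  n0 = b.a.(b.a.0)\{a,c} | --b--▸ n1
  n1 = a.(b.a.0)\{a,c} | --a--▸ n2
  n2 = (b.a.0)\{a,c} | --b--▸ n3
  n3 = (a.0)\{a,c} | deadlocked
Executing babb from P (initial set {m0}):
  [1] b ⇒ {m1}
  [2] a ⇒ {m2}
  [3] b ⇒ {m3}
  [4] b ⇒ {m4}
  — P admits the full trace.
Executing babb from Q (initial set {n0}):
  [1] b ⇒ {n1}
  [2] a ⇒ {n2}
  [3] b ⇒ {n3}
  [4] b ⇒ ∅ (Q stuck)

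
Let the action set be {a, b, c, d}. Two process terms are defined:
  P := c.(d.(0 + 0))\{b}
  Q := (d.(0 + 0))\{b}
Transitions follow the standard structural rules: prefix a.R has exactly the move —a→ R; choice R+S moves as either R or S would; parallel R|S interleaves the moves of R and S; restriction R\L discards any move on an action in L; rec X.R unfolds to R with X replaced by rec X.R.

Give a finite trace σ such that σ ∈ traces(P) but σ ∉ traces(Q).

LTS(P): 3 reachable states
  s0 = c.(d.(0 + 0))\{b} → —c→ s1
  s1 = (d.(0 + 0))\{b} → —d→ s2
  s2 = (0 + 0)\{b} → ·
LTS(Q): 2 reachable states
  t0 = (d.(0 + 0))\{b} → —d→ t1
  t1 = (0 + 0)\{b} → ·
Trace ⟨c⟩ through P, begin at {s0}:
  after c @ step 1: {s1}
  ✓ P
Trace ⟨c⟩ through Q, begin at {t0}:
  after c @ step 1: ∅ (Q stuck)

c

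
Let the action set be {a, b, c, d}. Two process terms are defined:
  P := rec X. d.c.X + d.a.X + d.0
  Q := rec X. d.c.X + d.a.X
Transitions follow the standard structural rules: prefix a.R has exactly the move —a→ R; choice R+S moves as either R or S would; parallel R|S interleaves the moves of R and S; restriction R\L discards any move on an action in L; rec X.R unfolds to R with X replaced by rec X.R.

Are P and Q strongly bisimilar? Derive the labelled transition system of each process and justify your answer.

not bisimilar

P's transition system — 4 states:
  u0 = rec X. d.c.X + d.a.X + d.0 | ··d··> u1, ··d··> u2, ··d··> u3
  u1 = 0 | deadlocked
  u2 = a.(rec X. d.c.X + d.a.X + d.0) | ··a··> u0
  u3 = c.(rec X. d.c.X + d.a.X + d.0) | ··c··> u0
Q's transition system — 3 states:
  v0 = rec X. d.c.X + d.a.X | ··d··> v1, ··d··> v2
  v1 = a.(rec X. d.c.X + d.a.X) | ··a··> v0
  v2 = c.(rec X. d.c.X + d.a.X) | ··c··> v0
Partition-refinement fixed point:
  B0 = {u0}
  B1 = {u3}
  B2 = {u1}
  B3 = {u2}
  B4 = {v0}
  B5 = {v1}
  B6 = {v2}
u0 ∈ B0, v0 ∈ B4 → different blocks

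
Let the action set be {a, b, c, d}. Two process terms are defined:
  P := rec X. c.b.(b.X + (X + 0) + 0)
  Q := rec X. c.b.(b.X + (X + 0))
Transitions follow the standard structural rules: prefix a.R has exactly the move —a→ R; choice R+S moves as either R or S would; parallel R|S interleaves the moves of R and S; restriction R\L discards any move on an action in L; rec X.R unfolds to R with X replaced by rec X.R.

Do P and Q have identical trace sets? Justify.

Reachable graph of P (3 states):
  p0 = rec X. c.b.(b.X + (X + 0) + 0) → —c→ p1
  p1 = b.(b.(rec X. c.b.(b.X + (X + 0) + 0)) + ((rec X. c.b.(b.X + (X + 0) + 0)) + 0) + 0) → —b→ p2
  p2 = b.(rec X. c.b.(b.X + (X + 0) + 0)) + ((rec X. c.b.(b.X + (X + 0) + 0)) + 0) + 0 → —b→ p0, —c→ p1
Reachable graph of Q (3 states):
  q0 = rec X. c.b.(b.X + (X + 0)) → —c→ q1
  q1 = b.(b.(rec X. c.b.(b.X + (X + 0))) + ((rec X. c.b.(b.X + (X + 0))) + 0)) → —b→ q2
  q2 = b.(rec X. c.b.(b.X + (X + 0))) + ((rec X. c.b.(b.X + (X + 0))) + 0) → —b→ q0, —c→ q1
Coarsest stable partition (strong bisimilarity classes):
  B0 = {p0, q0}
  B1 = {p1, q1}
  B2 = {p2, q2}
p0 ∈ B0, q0 ∈ B0 → same block
Bisimilar ⇒ trace-equivalent.

trace-equivalent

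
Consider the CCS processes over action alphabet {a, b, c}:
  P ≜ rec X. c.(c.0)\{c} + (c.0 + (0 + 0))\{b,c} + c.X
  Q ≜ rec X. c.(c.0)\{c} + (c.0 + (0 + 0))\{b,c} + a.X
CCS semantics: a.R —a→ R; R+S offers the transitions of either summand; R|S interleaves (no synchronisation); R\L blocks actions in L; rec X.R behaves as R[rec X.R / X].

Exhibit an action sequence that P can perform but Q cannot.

cc

Reachable graph of P (2 states):
  s0 = rec X. c.(c.0)\{c} + (c.0 + (0 + 0))\{b,c} + c.X :: =c=> s0, =c=> s1
  s1 = (c.0)\{c} :: ·
Reachable graph of Q (2 states):
  t0 = rec X. c.(c.0)\{c} + (c.0 + (0 + 0))\{b,c} + a.X :: =a=> t0, =c=> t1
  t1 = (c.0)\{c} :: ·
Trace ⟨cc⟩ through P, begin at {s0}:
  step 1 (c): {s0, s1}
  step 2 (c): {s0, s1}
  — P admits the full trace.
Trace ⟨cc⟩ through Q, begin at {t0}:
  step 1 (c): {t1}
  step 2 (c): no successor for Q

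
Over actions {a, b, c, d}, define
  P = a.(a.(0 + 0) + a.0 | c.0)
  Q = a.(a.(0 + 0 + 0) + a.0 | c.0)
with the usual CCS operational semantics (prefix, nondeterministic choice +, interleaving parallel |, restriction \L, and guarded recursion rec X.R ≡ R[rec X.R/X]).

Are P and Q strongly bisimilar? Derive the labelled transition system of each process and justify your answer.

bisimilar

Reachable graph of P (6 states):
  u0 = a.(a.(0 + 0) + a.0 | c.0) ⊢ -a-> u1
  u1 = a.(0 + 0) + a.0 | c.0 ⊢ -a-> u2, -a-> u3, -c-> u4
  u2 = 0 + 0 ⊢ (no moves)
  u3 = 0 | c.0 ⊢ -c-> u5
  u4 = a.0 | 0 ⊢ -a-> u5
  u5 = 0 | 0 ⊢ (no moves)
Reachable graph of Q (6 states):
  v0 = a.(a.(0 + 0 + 0) + a.0 | c.0) ⊢ -a-> v1
  v1 = a.(0 + 0 + 0) + a.0 | c.0 ⊢ -a-> v2, -a-> v3, -c-> v4
  v2 = 0 + 0 + 0 ⊢ (no moves)
  v3 = 0 | c.0 ⊢ -c-> v5
  v4 = a.0 | 0 ⊢ -a-> v5
  v5 = 0 | 0 ⊢ (no moves)
Bisimilarity quotient blocks:
  B0 = {u0, v0}
  B1 = {u1, v1}
  B2 = {u2, u5, v2, v5}
  B3 = {u4, v4}
  B4 = {u3, v3}
u0 ∈ B0, v0 ∈ B0 → same block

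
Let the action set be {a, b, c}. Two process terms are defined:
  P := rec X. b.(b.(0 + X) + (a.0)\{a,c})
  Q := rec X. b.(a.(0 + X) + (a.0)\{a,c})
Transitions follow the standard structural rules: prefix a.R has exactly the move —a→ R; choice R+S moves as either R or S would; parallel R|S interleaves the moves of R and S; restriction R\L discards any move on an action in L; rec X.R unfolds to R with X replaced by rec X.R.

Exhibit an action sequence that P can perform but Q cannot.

Reachable graph of P (3 states):
  m0 = rec X. b.(b.(0 + X) + (a.0)\{a,c}) has moves ··b··> m1
  m1 = b.(0 + (rec X. b.(b.(0 + X) + (a.0)\{a,c}))) + (a.0)\{a,c} has moves ··b··> m2
  m2 = 0 + (rec X. b.(b.(0 + X) + (a.0)\{a,c})) has moves ··b··> m1
Reachable graph of Q (3 states):
  n0 = rec X. b.(a.(0 + X) + (a.0)\{a,c}) has moves ··b··> n1
  n1 = a.(0 + (rec X. b.(a.(0 + X) + (a.0)\{a,c}))) + (a.0)\{a,c} has moves ··a··> n2
  n2 = 0 + (rec X. b.(a.(0 + X) + (a.0)\{a,c})) has moves ··b··> n1
Run σ = ⟨bb⟩ on P: start {m0}
  step 1 (b): {m1}
  step 2 (b): {m2}
  ✓ P
Run σ = ⟨bb⟩ on Q: start {n0}
  step 1 (b): {n1}
  step 2 (b): ∅  — Q cannot continue

bb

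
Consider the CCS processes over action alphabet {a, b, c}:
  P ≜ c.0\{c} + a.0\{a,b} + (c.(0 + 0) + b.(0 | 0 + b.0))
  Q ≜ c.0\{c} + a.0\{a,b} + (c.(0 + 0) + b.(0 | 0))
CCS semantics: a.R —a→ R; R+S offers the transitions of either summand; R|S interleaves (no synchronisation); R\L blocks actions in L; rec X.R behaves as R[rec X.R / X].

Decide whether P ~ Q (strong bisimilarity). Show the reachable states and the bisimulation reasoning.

P ≁ Q

P's transition system — 6 states:
  u0 = c.0\{c} + a.0\{a,b} + (c.(0 + 0) + b.(0 | 0 + b.0)) has moves ··a··> u1, ··b··> u2, ··c··> u3, ··c··> u4
  u1 = 0\{a,b} has moves ·
  u2 = 0 | 0 + b.0 has moves ··b··> u5
  u3 = 0 + 0 has moves ·
  u4 = 0\{c} has moves ·
  u5 = 0 has moves ·
Q's transition system — 5 states:
  v0 = c.0\{c} + a.0\{a,b} + (c.(0 + 0) + b.(0 | 0)) has moves ··a··> v1, ··b··> v2, ··c··> v3, ··c··> v4
  v1 = 0\{a,b} has moves ·
  v2 = 0 | 0 has moves ·
  v3 = 0 + 0 has moves ·
  v4 = 0\{c} has moves ·
Coarsest stable partition (strong bisimilarity classes):
  B0 = {u0}
  B1 = {u1, u3, u4, u5, v1, v2, v3, v4}
  B2 = {u2}
  B3 = {v0}
u0 ∈ B0, v0 ∈ B3 → different blocks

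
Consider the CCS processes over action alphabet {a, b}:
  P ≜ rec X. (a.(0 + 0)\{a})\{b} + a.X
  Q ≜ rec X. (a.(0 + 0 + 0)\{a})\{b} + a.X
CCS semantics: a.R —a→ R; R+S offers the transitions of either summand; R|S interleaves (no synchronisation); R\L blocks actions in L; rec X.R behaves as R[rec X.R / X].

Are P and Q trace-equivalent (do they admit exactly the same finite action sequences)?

trace-equivalent

P's transition system — 2 states:
  s0 = rec X. (a.(0 + 0)\{a})\{b} + a.X :: --a--▸ s0, --a--▸ s1
  s1 = (0 + 0)\{a}\{b} :: ∅
Q's transition system — 2 states:
  t0 = rec X. (a.(0 + 0 + 0)\{a})\{b} + a.X :: --a--▸ t0, --a--▸ t1
  t1 = (0 + 0 + 0)\{a}\{b} :: ∅
Coarsest stable partition (strong bisimilarity classes):
  B0 = {s0, t0}
  B1 = {s1, t1}
s0 ∈ B0, t0 ∈ B0 → same block
Bisimilar ⇒ trace-equivalent.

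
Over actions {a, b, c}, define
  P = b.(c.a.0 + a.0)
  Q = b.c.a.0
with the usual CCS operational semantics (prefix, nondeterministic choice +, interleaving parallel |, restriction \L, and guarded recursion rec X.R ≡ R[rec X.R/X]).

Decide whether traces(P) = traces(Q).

traces(P) ≠ traces(Q) — witness ⟨ba⟩

Reachable graph of P (4 states):
  u0 = b.(c.a.0 + a.0) :: -b-> u1
  u1 = c.a.0 + a.0 :: -a-> u2, -c-> u3
  u2 = 0 :: ∅
  u3 = a.0 :: -a-> u2
Reachable graph of Q (4 states):
  v0 = b.c.a.0 :: -b-> v1
  v1 = c.a.0 :: -c-> v2
  v2 = a.0 :: -a-> v3
  v3 = 0 :: ∅
Executing ba from P (initial set {u0}):
  after b @ step 1: {u1}
  after a @ step 2: {u2}
  ✓ P
Executing ba from Q (initial set {v0}):
  after b @ step 1: {v1}
  after a @ step 2: ∅  — Q cannot continue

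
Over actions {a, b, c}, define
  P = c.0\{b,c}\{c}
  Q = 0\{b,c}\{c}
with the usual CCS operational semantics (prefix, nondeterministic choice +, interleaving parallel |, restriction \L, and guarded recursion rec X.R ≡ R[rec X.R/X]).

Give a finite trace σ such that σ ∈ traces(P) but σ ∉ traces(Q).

P's transition system — 2 states:
  m0 = c.0\{b,c}\{c} has moves ··c··> m1
  m1 = 0\{b,c}\{c} has moves ·
Q's transition system — 1 states:
  n0 = 0\{b,c}\{c} has moves ·
Run σ = ⟨c⟩ on P: start {m0}
  [1] c ⇒ {m1}
  P completes σ.
Run σ = ⟨c⟩ on Q: start {n0}
  [1] c ⇒ ∅  — Q cannot continue

c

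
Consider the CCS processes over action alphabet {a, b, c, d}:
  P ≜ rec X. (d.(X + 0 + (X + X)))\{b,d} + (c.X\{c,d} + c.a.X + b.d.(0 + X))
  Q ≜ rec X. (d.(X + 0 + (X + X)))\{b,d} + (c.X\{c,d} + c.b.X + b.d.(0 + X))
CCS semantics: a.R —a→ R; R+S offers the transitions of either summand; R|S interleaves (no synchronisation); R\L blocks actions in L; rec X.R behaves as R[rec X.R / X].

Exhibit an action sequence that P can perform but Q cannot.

P's transition system — 6 states:
  u0 = rec X. (d.(X + 0 + (X + X)))\{b,d} + (c.X\{c,d} + c.a.X + b.d.(0 + X)) has moves —b→ u1, —c→ u2, —c→ u3
  u1 = d.(0 + (rec X. (d.(X + 0 + (X + X)))\{b,d} + (c.X\{c,d} + c.a.X + b.d.(0 + X)))) has moves —d→ u4
  u2 = (rec X. (d.(X + 0 + (X + X)))\{b,d} + (c.X\{c,d} + c.a.X + b.d.(0 + X)))\{c,d} has moves —b→ u5
  u3 = a.(rec X. (d.(X + 0 + (X + X)))\{b,d} + (c.X\{c,d} + c.a.X + b.d.(0 + X))) has moves —a→ u0
  u4 = 0 + (rec X. (d.(X + 0 + (X + X)))\{b,d} + (c.X\{c,d} + c.a.X + b.d.(0 + X))) has moves —b→ u1, —c→ u2, —c→ u3
  u5 = (d.(0 + (rec X. (d.(X + 0 + (X + X)))\{b,d} + (c.X\{c,d} + c.a.X + b.d.(0 + X)))))\{c,d} has moves ·
Q's transition system — 6 states:
  v0 = rec X. (d.(X + 0 + (X + X)))\{b,d} + (c.X\{c,d} + c.b.X + b.d.(0 + X)) has moves —b→ v1, —c→ v2, —c→ v3
  v1 = d.(0 + (rec X. (d.(X + 0 + (X + X)))\{b,d} + (c.X\{c,d} + c.b.X + b.d.(0 + X)))) has moves —d→ v4
  v2 = (rec X. (d.(X + 0 + (X + X)))\{b,d} + (c.X\{c,d} + c.b.X + b.d.(0 + X)))\{c,d} has moves —b→ v5
  v3 = b.(rec X. (d.(X + 0 + (X + X)))\{b,d} + (c.X\{c,d} + c.b.X + b.d.(0 + X))) has moves —b→ v0
  v4 = 0 + (rec X. (d.(X + 0 + (X + X)))\{b,d} + (c.X\{c,d} + c.b.X + b.d.(0 + X))) has moves —b→ v1, —c→ v2, —c→ v3
  v5 = (d.(0 + (rec X. (d.(X + 0 + (X + X)))\{b,d} + (c.X\{c,d} + c.b.X + b.d.(0 + X)))))\{c,d} has moves ·
Run σ = ⟨ca⟩ on P: start {u0}
  [1] c ⇒ {u2, u3}
  [2] a ⇒ {u0}
  ✓ P
Run σ = ⟨ca⟩ on Q: start {v0}
  [1] c ⇒ {v2, v3}
  [2] a ⇒ no successor for Q

ca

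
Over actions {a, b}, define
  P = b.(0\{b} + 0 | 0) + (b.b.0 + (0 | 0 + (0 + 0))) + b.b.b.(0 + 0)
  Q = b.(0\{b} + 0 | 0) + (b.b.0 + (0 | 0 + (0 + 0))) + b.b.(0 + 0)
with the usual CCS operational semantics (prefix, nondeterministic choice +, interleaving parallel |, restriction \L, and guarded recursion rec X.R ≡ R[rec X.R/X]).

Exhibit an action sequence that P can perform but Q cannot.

bbb

Reachable graph of P (7 states):
  u0 = b.(0\{b} + 0 | 0) + (b.b.0 + (0 | 0 + (0 + 0))) + b.b.b.(0 + 0) → ··b··> u1, ··b··> u2, ··b··> u3
  u1 = 0\{b} + 0 | 0 → ·
  u2 = b.0 → ··b··> u4
  u3 = b.b.(0 + 0) → ··b··> u5
  u4 = 0 → ·
  u5 = b.(0 + 0) → ··b··> u6
  u6 = 0 + 0 → ·
Reachable graph of Q (6 states):
  v0 = b.(0\{b} + 0 | 0) + (b.b.0 + (0 | 0 + (0 + 0))) + b.b.(0 + 0) → ··b··> v1, ··b··> v2, ··b··> v3
  v1 = 0\{b} + 0 | 0 → ·
  v2 = b.(0 + 0) → ··b··> v4
  v3 = b.0 → ··b··> v5
  v4 = 0 + 0 → ·
  v5 = 0 → ·
Run σ = ⟨bbb⟩ on P: start {u0}
  [1] b ⇒ {u1, u2, u3}
  [2] b ⇒ {u4, u5}
  [3] b ⇒ {u6}
  P completes σ.
Run σ = ⟨bbb⟩ on Q: start {v0}
  [1] b ⇒ {v1, v2, v3}
  [2] b ⇒ {v4, v5}
  [3] b ⇒ no successor for Q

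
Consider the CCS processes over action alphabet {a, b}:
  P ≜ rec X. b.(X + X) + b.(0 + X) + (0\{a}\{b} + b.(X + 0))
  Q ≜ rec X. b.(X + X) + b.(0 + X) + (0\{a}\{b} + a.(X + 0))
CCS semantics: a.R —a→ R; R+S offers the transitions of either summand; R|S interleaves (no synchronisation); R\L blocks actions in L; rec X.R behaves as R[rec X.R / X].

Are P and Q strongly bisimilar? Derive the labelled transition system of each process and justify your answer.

Reachable graph of P (4 states):
  s0 = rec X. b.(X + X) + b.(0 + X) + (0\{a}\{b} + b.(X + 0)) → =b=> s1, =b=> s2, =b=> s3
  s1 = (rec X. b.(X + X) + b.(0 + X) + (0\{a}\{b} + b.(X + 0))) + (rec X. b.(X + X) + b.(0 + X) + (0\{a}\{b} + b.(X + 0))) → =b=> s1, =b=> s2, =b=> s3
  s2 = (rec X. b.(X + X) + b.(0 + X) + (0\{a}\{b} + b.(X + 0))) + 0 → =b=> s1, =b=> s2, =b=> s3
  s3 = 0 + (rec X. b.(X + X) + b.(0 + X) + (0\{a}\{b} + b.(X + 0))) → =b=> s1, =b=> s2, =b=> s3
Reachable graph of Q (4 states):
  t0 = rec X. b.(X + X) + b.(0 + X) + (0\{a}\{b} + a.(X + 0)) → =a=> t1, =b=> t2, =b=> t3
  t1 = (rec X. b.(X + X) + b.(0 + X) + (0\{a}\{b} + a.(X + 0))) + 0 → =a=> t1, =b=> t2, =b=> t3
  t2 = (rec X. b.(X + X) + b.(0 + X) + (0\{a}\{b} + a.(X + 0))) + (rec X. b.(X + X) + b.(0 + X) + (0\{a}\{b} + a.(X + 0))) → =a=> t1, =b=> t2, =b=> t3
  t3 = 0 + (rec X. b.(X + X) + b.(0 + X) + (0\{a}\{b} + a.(X + 0))) → =a=> t1, =b=> t2, =b=> t3
Bisimilarity quotient blocks:
  B0 = {s0, s1, s2, s3}
  B1 = {t0, t1, t2, t3}
s0 ∈ B0, t0 ∈ B1 → different blocks

not bisimilar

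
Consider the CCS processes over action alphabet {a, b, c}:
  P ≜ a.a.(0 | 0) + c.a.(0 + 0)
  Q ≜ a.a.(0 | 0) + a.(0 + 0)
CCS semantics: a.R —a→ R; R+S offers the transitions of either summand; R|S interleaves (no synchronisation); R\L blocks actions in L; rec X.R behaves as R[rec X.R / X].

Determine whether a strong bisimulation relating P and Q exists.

Reachable graph of P (5 states):
  s0 = a.a.(0 | 0) + c.a.(0 + 0) | --a--▸ s1, --c--▸ s2
  s1 = a.(0 | 0) | --a--▸ s3
  s2 = a.(0 + 0) | --a--▸ s4
  s3 = 0 | 0 | ∅
  s4 = 0 + 0 | ∅
Reachable graph of Q (4 states):
  t0 = a.a.(0 | 0) + a.(0 + 0) | --a--▸ t1, --a--▸ t2
  t1 = 0 + 0 | ∅
  t2 = a.(0 | 0) | --a--▸ t3
  t3 = 0 | 0 | ∅
Partition-refinement fixed point:
  B0 = {s0}
  B1 = {s1, s2, t2}
  B2 = {s3, s4, t1, t3}
  B3 = {t0}
s0 ∈ B0, t0 ∈ B3 → different blocks

P ≁ Q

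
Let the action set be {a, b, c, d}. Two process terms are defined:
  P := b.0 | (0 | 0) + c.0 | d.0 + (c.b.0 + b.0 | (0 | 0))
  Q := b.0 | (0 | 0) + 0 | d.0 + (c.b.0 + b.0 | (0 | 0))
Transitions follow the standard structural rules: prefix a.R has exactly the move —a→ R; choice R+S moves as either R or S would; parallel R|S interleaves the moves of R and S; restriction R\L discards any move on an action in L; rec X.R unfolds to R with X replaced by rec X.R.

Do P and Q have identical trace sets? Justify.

trace-distinct — witness ⟨cd⟩

P's transition system — 7 states:
  s0 = b.0 | (0 | 0) + c.0 | d.0 + (c.b.0 + b.0 | (0 | 0)) | --b--▸ s1, --c--▸ s2, --c--▸ s3, --d--▸ s4
  s1 = 0 | (0 | 0) | (no moves)
  s2 = 0 | d.0 | --d--▸ s5
  s3 = b.0 | --b--▸ s6
  s4 = c.0 | 0 | --c--▸ s5
  s5 = 0 | 0 | (no moves)
  s6 = 0 | (no moves)
Q's transition system — 5 states:
  t0 = b.0 | (0 | 0) + 0 | d.0 + (c.b.0 + b.0 | (0 | 0)) | --b--▸ t1, --c--▸ t2, --d--▸ t3
  t1 = 0 | (0 | 0) | (no moves)
  t2 = b.0 | --b--▸ t4
  t3 = 0 | 0 | (no moves)
  t4 = 0 | (no moves)
Trace ⟨cd⟩ through P, begin at {s0}:
  [1] c ⇒ {s2, s3}
  [2] d ⇒ {s5}
  P completes σ.
Trace ⟨cd⟩ through Q, begin at {t0}:
  [1] c ⇒ {t2}
  [2] d ⇒ ∅ (Q stuck)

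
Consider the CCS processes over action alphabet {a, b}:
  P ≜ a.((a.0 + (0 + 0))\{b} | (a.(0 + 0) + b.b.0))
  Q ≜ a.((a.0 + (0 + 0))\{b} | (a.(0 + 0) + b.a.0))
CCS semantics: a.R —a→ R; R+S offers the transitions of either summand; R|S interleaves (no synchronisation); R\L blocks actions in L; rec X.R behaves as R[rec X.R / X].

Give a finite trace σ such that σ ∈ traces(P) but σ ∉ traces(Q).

Reachable graph of P (9 states):
  m0 = a.((a.0 + (0 + 0))\{b} | (a.(0 + 0) + b.b.0)) :: ··a··> m1
  m1 = (a.0 + (0 + 0))\{b} | (a.(0 + 0) + b.b.0) :: ··a··> m2, ··a··> m3, ··b··> m4
  m2 = (a.0 + (0 + 0))\{b} | (0 + 0) :: ··a··> m5
  m3 = 0\{b} | (a.(0 + 0) + b.b.0) :: ··a··> m5, ··b··> m6
  m4 = (a.0 + (0 + 0))\{b} | b.0 :: ··a··> m6, ··b··> m7
  m5 = 0\{b} | (0 + 0) :: ∅
  m6 = 0\{b} | b.0 :: ··b··> m8
  m7 = (a.0 + (0 + 0))\{b} | 0 :: ··a··> m8
  m8 = 0\{b} | 0 :: ∅
Reachable graph of Q (9 states):
  n0 = a.((a.0 + (0 + 0))\{b} | (a.(0 + 0) + b.a.0)) :: ··a··> n1
  n1 = (a.0 + (0 + 0))\{b} | (a.(0 + 0) + b.a.0) :: ··a··> n2, ··a··> n3, ··b··> n4
  n2 = (a.0 + (0 + 0))\{b} | (0 + 0) :: ··a··> n5
  n3 = 0\{b} | (a.(0 + 0) + b.a.0) :: ··a··> n5, ··b··> n6
  n4 = (a.0 + (0 + 0))\{b} | a.0 :: ··a··> n6, ··a··> n7
  n5 = 0\{b} | (0 + 0) :: ∅
  n6 = 0\{b} | a.0 :: ··a··> n8
  n7 = (a.0 + (0 + 0))\{b} | 0 :: ··a··> n8
  n8 = 0\{b} | 0 :: ∅
Trace ⟨abb⟩ through P, begin at {m0}:
  after a @ step 1: {m1}
  after b @ step 2: {m4}
  after b @ step 3: {m7}
  P completes σ.
Trace ⟨abb⟩ through Q, begin at {n0}:
  after a @ step 1: {n1}
  after b @ step 2: {n4}
  after b @ step 3: no successor for Q

abb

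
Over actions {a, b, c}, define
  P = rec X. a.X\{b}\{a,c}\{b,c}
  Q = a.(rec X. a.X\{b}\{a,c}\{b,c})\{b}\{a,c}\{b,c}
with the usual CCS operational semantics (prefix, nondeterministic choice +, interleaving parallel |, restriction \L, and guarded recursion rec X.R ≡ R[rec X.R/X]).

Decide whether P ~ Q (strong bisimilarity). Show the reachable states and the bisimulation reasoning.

P ~ Q

LTS(P): 2 reachable states
  u0 = rec X. a.X\{b}\{a,c}\{b,c} → =a=> u1
  u1 = (rec X. a.X\{b}\{a,c}\{b,c})\{b}\{a,c}\{b,c} → stopped
LTS(Q): 2 reachable states
  v0 = a.(rec X. a.X\{b}\{a,c}\{b,c})\{b}\{a,c}\{b,c} → =a=> v1
  v1 = (rec X. a.X\{b}\{a,c}\{b,c})\{b}\{a,c}\{b,c} → stopped
Coarsest stable partition (strong bisimilarity classes):
  B0 = {u0, v0}
  B1 = {u1, v1}
u0 ∈ B0, v0 ∈ B0 → same block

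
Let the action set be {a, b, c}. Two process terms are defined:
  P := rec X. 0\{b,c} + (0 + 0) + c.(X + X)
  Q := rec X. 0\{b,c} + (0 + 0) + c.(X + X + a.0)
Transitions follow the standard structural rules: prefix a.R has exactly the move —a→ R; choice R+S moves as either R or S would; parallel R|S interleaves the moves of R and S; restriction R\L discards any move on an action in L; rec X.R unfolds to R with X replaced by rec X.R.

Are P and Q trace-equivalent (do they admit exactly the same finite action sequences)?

trace-distinct — witness ⟨ca⟩

Reachable graph of P (2 states):
  m0 = rec X. 0\{b,c} + (0 + 0) + c.(X + X) has moves —c→ m1
  m1 = (rec X. 0\{b,c} + (0 + 0) + c.(X + X)) + (rec X. 0\{b,c} + (0 + 0) + c.(X + X)) has moves —c→ m1
Reachable graph of Q (3 states):
  n0 = rec X. 0\{b,c} + (0 + 0) + c.(X + X + a.0) has moves —c→ n1
  n1 = (rec X. 0\{b,c} + (0 + 0) + c.(X + X + a.0)) + (rec X. 0\{b,c} + (0 + 0) + c.(X + X + a.0)) + a.0 has moves —a→ n2, —c→ n1
  n2 = 0 has moves deadlocked
Run σ = ⟨ca⟩ on Q: start {n0}
  [1] c ⇒ {n1}
  [2] a ⇒ {n2}
  Q completes σ.
Run σ = ⟨ca⟩ on P: start {m0}
  [1] c ⇒ {m1}
  [2] a ⇒ ∅ (P stuck)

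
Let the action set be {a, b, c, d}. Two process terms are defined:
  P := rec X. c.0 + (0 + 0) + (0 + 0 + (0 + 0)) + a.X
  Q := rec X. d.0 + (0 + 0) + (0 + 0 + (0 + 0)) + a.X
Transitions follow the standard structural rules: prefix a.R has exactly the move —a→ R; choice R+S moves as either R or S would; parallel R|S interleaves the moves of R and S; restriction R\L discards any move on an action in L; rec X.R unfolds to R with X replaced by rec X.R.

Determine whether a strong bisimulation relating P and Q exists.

NO

Reachable graph of P (2 states):
  u0 = rec X. c.0 + (0 + 0) + (0 + 0 + (0 + 0)) + a.X | ··a··> u0, ··c··> u1
  u1 = 0 | (no moves)
Reachable graph of Q (2 states):
  v0 = rec X. d.0 + (0 + 0) + (0 + 0 + (0 + 0)) + a.X | ··a··> v0, ··d··> v1
  v1 = 0 | (no moves)
Partition-refinement fixed point:
  B0 = {u0}
  B1 = {u1, v1}
  B2 = {v0}
u0 ∈ B0, v0 ∈ B2 → different blocks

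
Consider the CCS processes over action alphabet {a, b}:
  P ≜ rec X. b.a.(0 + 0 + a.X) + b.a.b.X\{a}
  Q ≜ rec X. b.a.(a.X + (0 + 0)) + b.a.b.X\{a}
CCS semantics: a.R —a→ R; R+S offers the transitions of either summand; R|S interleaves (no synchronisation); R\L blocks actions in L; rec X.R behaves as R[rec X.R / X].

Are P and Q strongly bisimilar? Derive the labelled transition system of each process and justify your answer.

LTS(P): 8 reachable states
  u0 = rec X. b.a.(0 + 0 + a.X) + b.a.b.X\{a} has moves —b→ u1, —b→ u2
  u1 = a.(0 + 0 + a.(rec X. b.a.(0 + 0 + a.X) + b.a.b.X\{a})) has moves —a→ u3
  u2 = a.b.(rec X. b.a.(0 + 0 + a.X) + b.a.b.X\{a})\{a} has moves —a→ u4
  u3 = 0 + 0 + a.(rec X. b.a.(0 + 0 + a.X) + b.a.b.X\{a}) has moves —a→ u0
  u4 = b.(rec X. b.a.(0 + 0 + a.X) + b.a.b.X\{a})\{a} has moves —b→ u5
  u5 = (rec X. b.a.(0 + 0 + a.X) + b.a.b.X\{a})\{a} has moves —b→ u6, —b→ u7
  u6 = (a.(0 + 0 + a.(rec X. b.a.(0 + 0 + a.X) + b.a.b.X\{a})))\{a} has moves (no moves)
  u7 = (a.b.(rec X. b.a.(0 + 0 + a.X) + b.a.b.X\{a})\{a})\{a} has moves (no moves)
LTS(Q): 8 reachable states
  v0 = rec X. b.a.(a.X + (0 + 0)) + b.a.b.X\{a} has moves —b→ v1, —b→ v2
  v1 = a.(a.(rec X. b.a.(a.X + (0 + 0)) + b.a.b.X\{a}) + (0 + 0)) has moves —a→ v3
  v2 = a.b.(rec X. b.a.(a.X + (0 + 0)) + b.a.b.X\{a})\{a} has moves —a→ v4
  v3 = a.(rec X. b.a.(a.X + (0 + 0)) + b.a.b.X\{a}) + (0 + 0) has moves —a→ v0
  v4 = b.(rec X. b.a.(a.X + (0 + 0)) + b.a.b.X\{a})\{a} has moves —b→ v5
  v5 = (rec X. b.a.(a.X + (0 + 0)) + b.a.b.X\{a})\{a} has moves —b→ v6, —b→ v7
  v6 = (a.(a.(rec X. b.a.(a.X + (0 + 0)) + b.a.b.X\{a}) + (0 + 0)))\{a} has moves (no moves)
  v7 = (a.b.(rec X. b.a.(a.X + (0 + 0)) + b.a.b.X\{a})\{a})\{a} has moves (no moves)
Partition-refinement fixed point:
  B0 = {u0, v0}
  B1 = {u1, v1}
  B2 = {u3, v3}
  B3 = {u2, v2}
  B4 = {u4, v4}
  B5 = {u5, v5}
  B6 = {u6, u7, v6, v7}
u0 ∈ B0, v0 ∈ B0 → same block

YES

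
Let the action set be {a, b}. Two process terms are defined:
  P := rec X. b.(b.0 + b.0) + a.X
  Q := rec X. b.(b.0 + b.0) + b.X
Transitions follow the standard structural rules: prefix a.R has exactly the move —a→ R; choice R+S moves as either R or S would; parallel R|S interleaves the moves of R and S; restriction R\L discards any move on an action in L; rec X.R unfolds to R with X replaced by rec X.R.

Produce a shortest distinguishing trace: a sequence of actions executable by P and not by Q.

a

Reachable graph of P (3 states):
  p0 = rec X. b.(b.0 + b.0) + a.X | -a-> p0, -b-> p1
  p1 = b.0 + b.0 | -b-> p2
  p2 = 0 | ·
Reachable graph of Q (3 states):
  q0 = rec X. b.(b.0 + b.0) + b.X | -b-> q0, -b-> q1
  q1 = b.0 + b.0 | -b-> q2
  q2 = 0 | ·
Run σ = ⟨a⟩ on P: start {p0}
  [1] a ⇒ {p0}
  — P admits the full trace.
Run σ = ⟨a⟩ on Q: start {q0}
  [1] a ⇒ no successor for Q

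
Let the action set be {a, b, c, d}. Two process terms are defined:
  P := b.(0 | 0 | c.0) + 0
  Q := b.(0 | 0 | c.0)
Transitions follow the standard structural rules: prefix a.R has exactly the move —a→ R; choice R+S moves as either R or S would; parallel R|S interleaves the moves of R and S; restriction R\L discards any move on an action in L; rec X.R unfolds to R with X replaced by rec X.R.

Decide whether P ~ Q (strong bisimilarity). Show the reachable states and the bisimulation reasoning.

LTS(P): 3 reachable states
  u0 = b.(0 | 0 | c.0) + 0 :: --b--▸ u1
  u1 = 0 | 0 | c.0 :: --c--▸ u2
  u2 = 0 | 0 | 0 :: ∅
LTS(Q): 3 reachable states
  v0 = b.(0 | 0 | c.0) :: --b--▸ v1
  v1 = 0 | 0 | c.0 :: --c--▸ v2
  v2 = 0 | 0 | 0 :: ∅
Coarsest stable partition (strong bisimilarity classes):
  B0 = {u0, v0}
  B1 = {u1, v1}
  B2 = {u2, v2}
u0 ∈ B0, v0 ∈ B0 → same block

bisimilar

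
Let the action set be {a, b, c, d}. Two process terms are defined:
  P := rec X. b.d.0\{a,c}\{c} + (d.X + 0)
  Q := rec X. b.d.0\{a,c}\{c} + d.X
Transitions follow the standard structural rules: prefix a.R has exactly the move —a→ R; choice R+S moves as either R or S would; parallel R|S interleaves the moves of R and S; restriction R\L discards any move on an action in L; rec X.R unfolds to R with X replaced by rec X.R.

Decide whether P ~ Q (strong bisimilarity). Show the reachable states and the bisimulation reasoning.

P's transition system — 3 states:
  p0 = rec X. b.d.0\{a,c}\{c} + (d.X + 0) has moves —b→ p1, —d→ p0
  p1 = d.0\{a,c}\{c} has moves —d→ p2
  p2 = 0\{a,c}\{c} has moves deadlocked
Q's transition system — 3 states:
  q0 = rec X. b.d.0\{a,c}\{c} + d.X has moves —b→ q1, —d→ q0
  q1 = d.0\{a,c}\{c} has moves —d→ q2
  q2 = 0\{a,c}\{c} has moves deadlocked
Partition-refinement fixed point:
  B0 = {p0, q0}
  B1 = {p1, q1}
  B2 = {p2, q2}
p0 ∈ B0, q0 ∈ B0 → same block

bisimilar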